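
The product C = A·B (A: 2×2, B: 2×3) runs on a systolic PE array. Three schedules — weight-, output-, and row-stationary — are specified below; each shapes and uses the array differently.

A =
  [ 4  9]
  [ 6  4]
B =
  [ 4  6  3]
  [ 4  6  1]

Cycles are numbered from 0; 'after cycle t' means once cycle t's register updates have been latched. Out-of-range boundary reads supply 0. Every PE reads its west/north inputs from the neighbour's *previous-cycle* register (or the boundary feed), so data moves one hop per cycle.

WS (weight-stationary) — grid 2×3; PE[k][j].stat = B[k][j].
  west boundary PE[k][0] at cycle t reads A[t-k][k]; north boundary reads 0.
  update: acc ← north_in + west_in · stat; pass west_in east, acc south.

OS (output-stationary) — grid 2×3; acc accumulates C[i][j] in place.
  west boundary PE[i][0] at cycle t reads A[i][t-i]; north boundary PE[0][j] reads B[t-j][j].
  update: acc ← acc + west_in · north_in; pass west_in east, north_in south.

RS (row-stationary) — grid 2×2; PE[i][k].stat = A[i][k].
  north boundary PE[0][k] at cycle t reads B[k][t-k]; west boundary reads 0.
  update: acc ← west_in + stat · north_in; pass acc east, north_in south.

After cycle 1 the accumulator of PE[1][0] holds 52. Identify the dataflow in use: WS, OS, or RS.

WS [2×3] PE[1][0] across cycles:
  c0 r1c0: 0 / 0 / 0
  c1 r1c0: 52 / 9 / 52
OS [2×3] PE[1][0] across cycles:
  c0 r1c0: 0 / 0 / 0
  c1 r1c0: 24 / 6 / 4
RS [2×2] PE[1][0] across cycles:
  c0 r1c0: 0 / 0 / 0
  c1 r1c0: 24 / 24 / 4

dataflow = WS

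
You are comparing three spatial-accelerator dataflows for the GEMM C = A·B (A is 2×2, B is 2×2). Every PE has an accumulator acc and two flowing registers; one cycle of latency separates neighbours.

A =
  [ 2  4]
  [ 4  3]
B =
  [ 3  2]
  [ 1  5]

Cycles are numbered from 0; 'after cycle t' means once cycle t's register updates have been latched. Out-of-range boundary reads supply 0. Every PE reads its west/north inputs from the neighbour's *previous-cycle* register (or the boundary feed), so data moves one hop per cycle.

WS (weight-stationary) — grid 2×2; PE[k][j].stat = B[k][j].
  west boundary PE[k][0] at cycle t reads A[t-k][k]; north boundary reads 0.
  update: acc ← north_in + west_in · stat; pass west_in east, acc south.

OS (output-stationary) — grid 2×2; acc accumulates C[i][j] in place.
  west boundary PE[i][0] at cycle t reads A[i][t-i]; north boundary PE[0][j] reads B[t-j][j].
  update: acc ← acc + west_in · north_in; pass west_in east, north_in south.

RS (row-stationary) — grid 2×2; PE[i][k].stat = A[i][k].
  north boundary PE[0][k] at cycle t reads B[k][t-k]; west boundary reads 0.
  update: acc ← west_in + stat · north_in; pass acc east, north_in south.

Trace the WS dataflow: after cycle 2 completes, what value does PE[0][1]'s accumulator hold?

PE[0][1].acc = 8

Tracing WS — 2×2 array, target PE[0][1]:
  cycle 0: PE[0][0] → acc 6, east 2, south 6
  cycle 0: PE[0][1] → acc 0, east 0, south 0
  cycle 1: PE[0][0] → acc 12, east 4, south 12
  cycle 1: PE[0][1] → acc 4, east 2, south 4
  cycle 2: PE[0][0] → acc 0, east 0, south 0
  cycle 2: PE[0][1] → acc 8, east 4, south 8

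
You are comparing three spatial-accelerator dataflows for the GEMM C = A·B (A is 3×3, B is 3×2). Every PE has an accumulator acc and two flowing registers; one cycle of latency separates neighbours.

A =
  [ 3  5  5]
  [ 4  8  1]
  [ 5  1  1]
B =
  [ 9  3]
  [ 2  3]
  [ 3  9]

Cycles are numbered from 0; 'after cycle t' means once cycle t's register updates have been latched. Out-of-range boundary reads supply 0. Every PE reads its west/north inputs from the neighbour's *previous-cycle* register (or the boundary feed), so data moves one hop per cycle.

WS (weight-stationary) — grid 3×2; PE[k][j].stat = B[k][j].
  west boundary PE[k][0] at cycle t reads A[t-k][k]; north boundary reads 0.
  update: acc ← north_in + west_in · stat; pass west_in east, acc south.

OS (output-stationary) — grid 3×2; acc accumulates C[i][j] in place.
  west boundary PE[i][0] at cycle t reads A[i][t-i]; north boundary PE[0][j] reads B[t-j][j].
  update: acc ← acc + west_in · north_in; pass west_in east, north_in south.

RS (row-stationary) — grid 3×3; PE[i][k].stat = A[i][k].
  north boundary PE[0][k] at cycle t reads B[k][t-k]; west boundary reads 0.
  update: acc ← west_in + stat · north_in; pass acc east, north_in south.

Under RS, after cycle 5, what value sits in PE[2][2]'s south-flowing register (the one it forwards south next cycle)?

register = 9

Tracing RS — 3×3 array, target PE[2][2]:
  0: (1,2).acc=0  regs=<0,0>
  0: (2,1).acc=0  regs=<0,0>
  0: (2,2).acc=0  regs=<0,0>
  1: (1,2).acc=0  regs=<0,0>
  1: (2,1).acc=0  regs=<0,0>
  1: (2,2).acc=0  regs=<0,0>
  2: (1,2).acc=0  regs=<0,0>
  2: (2,1).acc=0  regs=<0,0>
  2: (2,2).acc=0  regs=<0,0>
  3: (1,2).acc=55  regs=<55,3>
  3: (2,1).acc=47  regs=<47,2>
  3: (2,2).acc=0  regs=<0,0>
  4: (1,2).acc=45  regs=<45,9>
  4: (2,1).acc=18  regs=<18,3>
  4: (2,2).acc=50  regs=<50,3>
  5: (1,2).acc=0  regs=<0,0>
  5: (2,1).acc=0  regs=<0,0>
  5: (2,2).acc=27  regs=<27,9>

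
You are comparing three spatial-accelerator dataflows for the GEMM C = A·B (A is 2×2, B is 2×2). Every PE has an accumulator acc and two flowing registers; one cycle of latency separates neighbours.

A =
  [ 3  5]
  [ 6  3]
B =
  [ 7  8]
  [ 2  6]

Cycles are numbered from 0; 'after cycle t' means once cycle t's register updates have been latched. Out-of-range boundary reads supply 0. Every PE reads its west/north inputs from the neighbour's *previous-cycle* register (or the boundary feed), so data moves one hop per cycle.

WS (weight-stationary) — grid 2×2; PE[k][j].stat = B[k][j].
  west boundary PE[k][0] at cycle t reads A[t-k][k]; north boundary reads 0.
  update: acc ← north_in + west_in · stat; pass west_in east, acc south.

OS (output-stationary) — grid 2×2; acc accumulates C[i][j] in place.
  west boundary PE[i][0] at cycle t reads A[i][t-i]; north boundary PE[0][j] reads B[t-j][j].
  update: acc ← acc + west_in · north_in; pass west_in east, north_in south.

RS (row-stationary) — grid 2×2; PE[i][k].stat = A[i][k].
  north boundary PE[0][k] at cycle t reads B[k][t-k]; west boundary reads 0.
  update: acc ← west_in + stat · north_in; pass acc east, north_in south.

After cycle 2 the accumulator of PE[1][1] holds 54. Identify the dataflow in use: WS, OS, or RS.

WS [2×2] PE[1][1] across cycles:
  t=0 PE[1][1]: acc=0 h=0 v=0
  t=1 PE[1][1]: acc=0 h=0 v=0
  t=2 PE[1][1]: acc=54 h=5 v=54
OS [2×2] PE[1][1] across cycles:
  t=0 PE[1][1]: acc=0 h=0 v=0
  t=1 PE[1][1]: acc=0 h=0 v=0
  t=2 PE[1][1]: acc=48 h=6 v=8
RS [2×2] PE[1][1] across cycles:
  t=0 PE[1][1]: acc=0 h=0 v=0
  t=1 PE[1][1]: acc=0 h=0 v=0
  t=2 PE[1][1]: acc=48 h=48 v=2

dataflow = WS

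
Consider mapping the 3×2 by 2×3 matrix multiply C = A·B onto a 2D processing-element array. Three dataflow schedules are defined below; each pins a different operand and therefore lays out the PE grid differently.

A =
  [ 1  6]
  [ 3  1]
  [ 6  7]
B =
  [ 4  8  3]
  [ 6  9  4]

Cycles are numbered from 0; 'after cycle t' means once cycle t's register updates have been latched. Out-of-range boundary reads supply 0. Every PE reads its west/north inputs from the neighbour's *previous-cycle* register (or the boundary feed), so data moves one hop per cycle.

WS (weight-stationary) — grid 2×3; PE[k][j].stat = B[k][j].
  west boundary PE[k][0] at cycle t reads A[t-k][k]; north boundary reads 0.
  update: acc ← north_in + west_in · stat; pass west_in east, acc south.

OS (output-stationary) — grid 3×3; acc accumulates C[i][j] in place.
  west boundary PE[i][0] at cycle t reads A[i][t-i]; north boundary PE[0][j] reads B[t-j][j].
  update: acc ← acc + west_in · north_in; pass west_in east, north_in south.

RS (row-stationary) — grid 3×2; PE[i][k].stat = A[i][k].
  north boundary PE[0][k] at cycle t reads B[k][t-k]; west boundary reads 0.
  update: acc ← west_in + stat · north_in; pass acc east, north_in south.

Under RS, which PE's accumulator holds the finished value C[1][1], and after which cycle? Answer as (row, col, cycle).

RS: C[1][1] accumulates in PE[1][1]:
  cycle 0: PE[1][1] → acc 0, east 0, south 0
  cycle 1: PE[1][1] → acc 0, east 0, south 0
  cycle 2: PE[1][1] → acc 18, east 18, south 6
  cycle 3: PE[1][1] → acc 33, east 33, south 9

(row, col, cycle) = (1, 1, 3)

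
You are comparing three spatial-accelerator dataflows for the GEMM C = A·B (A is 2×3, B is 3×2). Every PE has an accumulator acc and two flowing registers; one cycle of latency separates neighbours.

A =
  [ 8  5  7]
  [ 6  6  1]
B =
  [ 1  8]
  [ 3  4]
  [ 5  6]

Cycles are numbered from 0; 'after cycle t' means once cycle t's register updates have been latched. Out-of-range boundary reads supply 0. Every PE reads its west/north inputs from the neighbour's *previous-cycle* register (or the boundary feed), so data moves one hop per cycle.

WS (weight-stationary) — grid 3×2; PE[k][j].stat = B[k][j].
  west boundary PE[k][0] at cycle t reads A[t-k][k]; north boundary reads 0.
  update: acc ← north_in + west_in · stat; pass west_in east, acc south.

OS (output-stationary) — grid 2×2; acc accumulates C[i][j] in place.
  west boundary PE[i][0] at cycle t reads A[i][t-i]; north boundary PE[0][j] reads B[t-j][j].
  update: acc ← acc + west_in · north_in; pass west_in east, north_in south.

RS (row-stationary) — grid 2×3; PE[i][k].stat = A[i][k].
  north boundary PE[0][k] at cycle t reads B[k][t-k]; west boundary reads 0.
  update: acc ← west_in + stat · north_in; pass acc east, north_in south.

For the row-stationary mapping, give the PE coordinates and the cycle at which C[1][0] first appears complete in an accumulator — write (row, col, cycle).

(row, col, cycle) = (1, 2, 3)

RS — PE[1][2] is where C[1][0] collects:
  0: (1,2).acc=0  regs=<0,0>
  1: (1,2).acc=0  regs=<0,0>
  2: (1,2).acc=0  regs=<0,0>
  3: (1,2).acc=29  regs=<29,5>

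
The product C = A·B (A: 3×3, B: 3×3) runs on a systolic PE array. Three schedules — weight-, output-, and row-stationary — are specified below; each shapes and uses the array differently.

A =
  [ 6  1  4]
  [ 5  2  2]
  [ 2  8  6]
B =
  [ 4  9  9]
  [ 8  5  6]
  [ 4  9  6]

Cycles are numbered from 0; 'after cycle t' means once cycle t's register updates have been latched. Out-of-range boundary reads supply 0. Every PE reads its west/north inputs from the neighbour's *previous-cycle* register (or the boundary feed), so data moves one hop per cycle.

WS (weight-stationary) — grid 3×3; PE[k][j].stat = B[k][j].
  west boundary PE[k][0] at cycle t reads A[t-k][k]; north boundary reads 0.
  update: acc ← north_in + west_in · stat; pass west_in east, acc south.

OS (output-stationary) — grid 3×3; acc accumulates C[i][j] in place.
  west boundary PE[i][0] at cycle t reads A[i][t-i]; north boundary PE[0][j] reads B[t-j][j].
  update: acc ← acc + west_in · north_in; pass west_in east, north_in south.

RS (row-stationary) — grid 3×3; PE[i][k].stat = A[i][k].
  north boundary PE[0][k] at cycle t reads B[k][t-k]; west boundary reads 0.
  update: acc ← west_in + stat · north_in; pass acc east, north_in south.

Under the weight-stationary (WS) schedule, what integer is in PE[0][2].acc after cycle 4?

PE[0][2].acc = 18

Tracing WS — 3×3 array, target PE[0][2]:
  after 0 — PE[0][1] acc=0, pass-E 0, pass-S 0
  after 0 — PE[0][2] acc=0, pass-E 0, pass-S 0
  after 1 — PE[0][1] acc=54, pass-E 6, pass-S 54
  after 1 — PE[0][2] acc=0, pass-E 0, pass-S 0
  after 2 — PE[0][1] acc=45, pass-E 5, pass-S 45
  after 2 — PE[0][2] acc=54, pass-E 6, pass-S 54
  after 3 — PE[0][1] acc=18, pass-E 2, pass-S 18
  after 3 — PE[0][2] acc=45, pass-E 5, pass-S 45
  after 4 — PE[0][1] acc=0, pass-E 0, pass-S 0
  after 4 — PE[0][2] acc=18, pass-E 2, pass-S 18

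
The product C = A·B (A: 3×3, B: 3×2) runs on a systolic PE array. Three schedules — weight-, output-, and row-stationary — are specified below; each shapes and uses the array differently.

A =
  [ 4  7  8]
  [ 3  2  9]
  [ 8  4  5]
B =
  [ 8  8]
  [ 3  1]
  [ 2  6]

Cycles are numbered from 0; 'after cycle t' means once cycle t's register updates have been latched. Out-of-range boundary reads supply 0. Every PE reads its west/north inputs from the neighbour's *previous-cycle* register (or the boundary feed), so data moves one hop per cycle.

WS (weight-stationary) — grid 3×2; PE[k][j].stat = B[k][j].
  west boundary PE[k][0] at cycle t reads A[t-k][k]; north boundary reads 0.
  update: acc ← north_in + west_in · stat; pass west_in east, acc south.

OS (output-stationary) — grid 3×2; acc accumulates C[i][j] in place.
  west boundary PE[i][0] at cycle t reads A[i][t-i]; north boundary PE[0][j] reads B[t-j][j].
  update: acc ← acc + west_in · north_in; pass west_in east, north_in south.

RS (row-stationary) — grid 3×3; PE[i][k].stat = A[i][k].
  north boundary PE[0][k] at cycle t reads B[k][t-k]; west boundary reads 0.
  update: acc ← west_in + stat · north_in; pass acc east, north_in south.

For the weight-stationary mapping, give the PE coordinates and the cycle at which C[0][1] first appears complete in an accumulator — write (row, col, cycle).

Under WS, C[0][1] lands at PE[2][1]:
  [0] (2,1) acc=0 (h:0 v:0)
  [1] (2,1) acc=0 (h:0 v:0)
  [2] (2,1) acc=0 (h:0 v:0)
  [3] (2,1) acc=87 (h:8 v:87)

(row, col, cycle) = (2, 1, 3)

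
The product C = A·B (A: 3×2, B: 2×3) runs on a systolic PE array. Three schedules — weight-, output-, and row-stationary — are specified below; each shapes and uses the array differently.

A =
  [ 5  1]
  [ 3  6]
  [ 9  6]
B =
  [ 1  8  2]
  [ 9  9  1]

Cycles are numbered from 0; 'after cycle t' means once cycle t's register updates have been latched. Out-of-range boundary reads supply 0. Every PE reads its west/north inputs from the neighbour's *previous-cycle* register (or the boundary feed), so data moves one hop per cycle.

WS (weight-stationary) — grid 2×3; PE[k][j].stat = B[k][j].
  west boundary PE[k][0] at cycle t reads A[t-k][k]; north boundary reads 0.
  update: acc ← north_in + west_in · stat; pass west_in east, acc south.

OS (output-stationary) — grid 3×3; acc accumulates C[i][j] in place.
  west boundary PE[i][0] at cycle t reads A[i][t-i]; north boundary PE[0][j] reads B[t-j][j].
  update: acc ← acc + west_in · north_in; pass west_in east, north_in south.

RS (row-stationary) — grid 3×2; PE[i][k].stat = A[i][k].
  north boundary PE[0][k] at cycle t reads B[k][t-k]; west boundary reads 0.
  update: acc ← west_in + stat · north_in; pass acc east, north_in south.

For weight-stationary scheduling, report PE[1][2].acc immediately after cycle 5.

WS (2×3). Following PE[1][2] plus its west/north inputs:
  0: (0,2).acc=0  regs=<0,0>
  0: (1,1).acc=0  regs=<0,0>
  0: (1,2).acc=0  regs=<0,0>
  1: (0,2).acc=0  regs=<0,0>
  1: (1,1).acc=0  regs=<0,0>
  1: (1,2).acc=0  regs=<0,0>
  2: (0,2).acc=10  regs=<5,10>
  2: (1,1).acc=49  regs=<1,49>
  2: (1,2).acc=0  regs=<0,0>
  3: (0,2).acc=6  regs=<3,6>
  3: (1,1).acc=78  regs=<6,78>
  3: (1,2).acc=11  regs=<1,11>
  4: (0,2).acc=18  regs=<9,18>
  4: (1,1).acc=126  regs=<6,126>
  4: (1,2).acc=12  regs=<6,12>
  5: (0,2).acc=0  regs=<0,0>
  5: (1,1).acc=0  regs=<0,0>
  5: (1,2).acc=24  regs=<6,24>

PE[1][2].acc = 24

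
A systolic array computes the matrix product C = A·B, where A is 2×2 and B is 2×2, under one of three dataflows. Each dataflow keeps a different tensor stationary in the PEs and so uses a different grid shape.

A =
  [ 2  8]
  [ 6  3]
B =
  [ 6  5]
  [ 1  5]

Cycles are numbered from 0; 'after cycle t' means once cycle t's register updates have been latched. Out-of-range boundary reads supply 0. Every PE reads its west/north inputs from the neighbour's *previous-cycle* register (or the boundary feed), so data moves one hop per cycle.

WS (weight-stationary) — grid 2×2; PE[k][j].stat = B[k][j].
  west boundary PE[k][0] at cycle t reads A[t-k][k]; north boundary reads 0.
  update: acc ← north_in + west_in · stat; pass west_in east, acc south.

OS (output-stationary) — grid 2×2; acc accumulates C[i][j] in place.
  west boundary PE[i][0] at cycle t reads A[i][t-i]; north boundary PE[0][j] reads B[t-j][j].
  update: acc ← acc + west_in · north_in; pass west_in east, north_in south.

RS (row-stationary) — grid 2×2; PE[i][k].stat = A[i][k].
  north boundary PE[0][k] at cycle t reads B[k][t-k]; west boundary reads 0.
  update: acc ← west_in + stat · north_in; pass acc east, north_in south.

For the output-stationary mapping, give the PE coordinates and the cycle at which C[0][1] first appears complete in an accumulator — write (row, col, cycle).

(row, col, cycle) = (0, 1, 2)

Under OS, C[0][1] lands at PE[0][1]:
  @0  [0,1]  acc 0  |  →0  ↓0
  @1  [0,1]  acc 10  |  →2  ↓5
  @2  [0,1]  acc 50  |  →8  ↓5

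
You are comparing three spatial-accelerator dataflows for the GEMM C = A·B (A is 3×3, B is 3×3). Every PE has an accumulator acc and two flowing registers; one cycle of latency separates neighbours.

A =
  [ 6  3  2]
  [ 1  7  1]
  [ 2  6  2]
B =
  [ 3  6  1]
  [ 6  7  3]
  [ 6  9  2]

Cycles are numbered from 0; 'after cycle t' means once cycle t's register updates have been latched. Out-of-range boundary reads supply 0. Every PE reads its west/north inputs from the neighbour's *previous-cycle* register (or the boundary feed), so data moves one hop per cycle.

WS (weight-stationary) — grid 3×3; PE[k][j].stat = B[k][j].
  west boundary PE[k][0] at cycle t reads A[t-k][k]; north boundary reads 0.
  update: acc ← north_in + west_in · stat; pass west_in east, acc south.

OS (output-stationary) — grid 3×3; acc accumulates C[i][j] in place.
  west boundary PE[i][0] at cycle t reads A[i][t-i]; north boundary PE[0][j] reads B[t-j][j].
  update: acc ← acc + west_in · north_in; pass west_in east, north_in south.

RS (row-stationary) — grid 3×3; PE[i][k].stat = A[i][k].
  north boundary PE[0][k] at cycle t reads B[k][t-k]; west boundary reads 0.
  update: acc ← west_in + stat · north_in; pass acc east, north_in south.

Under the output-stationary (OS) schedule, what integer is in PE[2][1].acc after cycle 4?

PE[2][1].acc = 54

OS (3×3). Following PE[2][1] plus its west/north inputs:
  after 0 — PE[1][1] acc=0, pass-E 0, pass-S 0
  after 0 — PE[2][0] acc=0, pass-E 0, pass-S 0
  after 0 — PE[2][1] acc=0, pass-E 0, pass-S 0
  after 1 — PE[1][1] acc=0, pass-E 0, pass-S 0
  after 1 — PE[2][0] acc=0, pass-E 0, pass-S 0
  after 1 — PE[2][1] acc=0, pass-E 0, pass-S 0
  after 2 — PE[1][1] acc=6, pass-E 1, pass-S 6
  after 2 — PE[2][0] acc=6, pass-E 2, pass-S 3
  after 2 — PE[2][1] acc=0, pass-E 0, pass-S 0
  after 3 — PE[1][1] acc=55, pass-E 7, pass-S 7
  after 3 — PE[2][0] acc=42, pass-E 6, pass-S 6
  after 3 — PE[2][1] acc=12, pass-E 2, pass-S 6
  after 4 — PE[1][1] acc=64, pass-E 1, pass-S 9
  after 4 — PE[2][0] acc=54, pass-E 2, pass-S 6
  after 4 — PE[2][1] acc=54, pass-E 6, pass-S 7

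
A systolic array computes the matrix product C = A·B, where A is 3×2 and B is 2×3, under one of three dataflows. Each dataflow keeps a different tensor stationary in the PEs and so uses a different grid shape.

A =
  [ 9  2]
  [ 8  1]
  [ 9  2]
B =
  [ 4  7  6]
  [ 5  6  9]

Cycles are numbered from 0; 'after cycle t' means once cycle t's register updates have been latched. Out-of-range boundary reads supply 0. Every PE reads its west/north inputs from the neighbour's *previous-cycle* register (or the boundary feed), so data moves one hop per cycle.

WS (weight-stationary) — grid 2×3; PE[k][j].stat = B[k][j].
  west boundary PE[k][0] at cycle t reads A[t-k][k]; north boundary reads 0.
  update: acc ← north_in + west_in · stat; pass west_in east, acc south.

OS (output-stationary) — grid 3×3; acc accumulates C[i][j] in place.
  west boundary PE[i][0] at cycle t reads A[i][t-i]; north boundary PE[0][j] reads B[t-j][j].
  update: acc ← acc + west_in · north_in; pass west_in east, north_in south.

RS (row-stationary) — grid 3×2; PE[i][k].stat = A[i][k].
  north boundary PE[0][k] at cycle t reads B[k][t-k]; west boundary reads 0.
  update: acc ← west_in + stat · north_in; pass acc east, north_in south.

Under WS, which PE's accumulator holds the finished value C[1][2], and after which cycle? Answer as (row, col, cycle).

WS: C[1][2] accumulates in PE[1][2]:
  0: (1,2).acc=0  regs=<0,0>
  1: (1,2).acc=0  regs=<0,0>
  2: (1,2).acc=0  regs=<0,0>
  3: (1,2).acc=72  regs=<2,72>
  4: (1,2).acc=57  regs=<1,57>

(row, col, cycle) = (1, 2, 4)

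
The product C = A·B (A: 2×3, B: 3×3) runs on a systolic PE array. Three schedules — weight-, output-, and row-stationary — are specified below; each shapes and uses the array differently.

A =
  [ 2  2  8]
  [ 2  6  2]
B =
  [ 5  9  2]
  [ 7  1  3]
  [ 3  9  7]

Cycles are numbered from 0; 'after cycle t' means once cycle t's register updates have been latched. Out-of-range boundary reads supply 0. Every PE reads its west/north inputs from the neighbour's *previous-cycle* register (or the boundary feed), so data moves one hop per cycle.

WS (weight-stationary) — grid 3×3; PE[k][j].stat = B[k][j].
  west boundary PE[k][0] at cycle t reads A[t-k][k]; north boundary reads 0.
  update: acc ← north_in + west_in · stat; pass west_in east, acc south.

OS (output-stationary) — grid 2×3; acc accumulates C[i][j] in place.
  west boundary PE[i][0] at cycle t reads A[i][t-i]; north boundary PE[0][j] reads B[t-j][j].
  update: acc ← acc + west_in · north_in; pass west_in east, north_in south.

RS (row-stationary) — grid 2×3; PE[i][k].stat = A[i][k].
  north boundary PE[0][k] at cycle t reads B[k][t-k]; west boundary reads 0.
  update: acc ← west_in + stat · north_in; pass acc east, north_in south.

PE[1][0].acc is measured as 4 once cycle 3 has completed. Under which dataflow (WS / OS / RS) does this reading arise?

dataflow = RS

WS [3×3] PE[1][0] across cycles:
  t=0 PE[1][0]: acc=0 h=0 v=0
  t=1 PE[1][0]: acc=24 h=2 v=24
  t=2 PE[1][0]: acc=52 h=6 v=52
  t=3 PE[1][0]: acc=0 h=0 v=0
OS [2×3] PE[1][0] across cycles:
  t=0 PE[1][0]: acc=0 h=0 v=0
  t=1 PE[1][0]: acc=10 h=2 v=5
  t=2 PE[1][0]: acc=52 h=6 v=7
  t=3 PE[1][0]: acc=58 h=2 v=3
RS [2×3] PE[1][0] across cycles:
  t=0 PE[1][0]: acc=0 h=0 v=0
  t=1 PE[1][0]: acc=10 h=10 v=5
  t=2 PE[1][0]: acc=18 h=18 v=9
  t=3 PE[1][0]: acc=4 h=4 v=2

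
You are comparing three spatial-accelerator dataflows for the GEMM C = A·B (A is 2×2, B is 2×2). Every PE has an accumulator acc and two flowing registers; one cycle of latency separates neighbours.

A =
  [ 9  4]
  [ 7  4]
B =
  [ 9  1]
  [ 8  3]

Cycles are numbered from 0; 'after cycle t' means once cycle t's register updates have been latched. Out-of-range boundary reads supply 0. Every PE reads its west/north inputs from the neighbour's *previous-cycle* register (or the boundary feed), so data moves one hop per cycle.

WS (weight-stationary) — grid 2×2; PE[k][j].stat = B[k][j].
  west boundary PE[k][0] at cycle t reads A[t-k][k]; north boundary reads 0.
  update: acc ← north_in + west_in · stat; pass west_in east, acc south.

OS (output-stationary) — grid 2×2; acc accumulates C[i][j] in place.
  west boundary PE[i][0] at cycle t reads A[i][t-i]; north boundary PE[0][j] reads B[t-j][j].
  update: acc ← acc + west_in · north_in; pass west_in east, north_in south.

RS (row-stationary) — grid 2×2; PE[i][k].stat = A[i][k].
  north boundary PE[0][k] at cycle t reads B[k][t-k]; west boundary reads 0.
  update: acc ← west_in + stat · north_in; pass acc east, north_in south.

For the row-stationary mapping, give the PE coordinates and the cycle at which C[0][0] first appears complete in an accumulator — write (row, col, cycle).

(row, col, cycle) = (0, 1, 1)

RS — PE[0][1] is where C[0][0] collects:
  c0 r0c1: 0 / 0 / 0
  c1 r0c1: 113 / 113 / 8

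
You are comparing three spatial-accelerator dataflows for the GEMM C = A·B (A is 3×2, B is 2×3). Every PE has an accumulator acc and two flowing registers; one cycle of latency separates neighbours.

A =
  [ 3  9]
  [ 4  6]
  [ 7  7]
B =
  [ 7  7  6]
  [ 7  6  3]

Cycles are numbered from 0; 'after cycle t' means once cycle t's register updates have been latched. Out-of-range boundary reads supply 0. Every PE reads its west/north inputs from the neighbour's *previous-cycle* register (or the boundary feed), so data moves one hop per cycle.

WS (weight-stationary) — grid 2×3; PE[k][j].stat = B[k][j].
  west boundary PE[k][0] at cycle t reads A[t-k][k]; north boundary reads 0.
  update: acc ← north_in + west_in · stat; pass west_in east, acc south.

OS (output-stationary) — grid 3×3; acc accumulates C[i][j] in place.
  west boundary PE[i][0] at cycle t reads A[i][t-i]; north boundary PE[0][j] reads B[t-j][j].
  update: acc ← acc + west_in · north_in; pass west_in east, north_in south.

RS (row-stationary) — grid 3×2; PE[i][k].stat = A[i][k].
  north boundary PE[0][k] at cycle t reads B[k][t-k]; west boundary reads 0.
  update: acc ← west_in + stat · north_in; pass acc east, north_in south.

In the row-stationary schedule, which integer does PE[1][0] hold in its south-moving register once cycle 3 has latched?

register = 6

RS 3×2: PE[1][0] cycle-by-cycle (with neighbour feeds):
  t=0 PE[0][0]: acc=21 h=21 v=7
  t=0 PE[1][0]: acc=0 h=0 v=0
  t=1 PE[0][0]: acc=21 h=21 v=7
  t=1 PE[1][0]: acc=28 h=28 v=7
  t=2 PE[0][0]: acc=18 h=18 v=6
  t=2 PE[1][0]: acc=28 h=28 v=7
  t=3 PE[0][0]: acc=0 h=0 v=0
  t=3 PE[1][0]: acc=24 h=24 v=6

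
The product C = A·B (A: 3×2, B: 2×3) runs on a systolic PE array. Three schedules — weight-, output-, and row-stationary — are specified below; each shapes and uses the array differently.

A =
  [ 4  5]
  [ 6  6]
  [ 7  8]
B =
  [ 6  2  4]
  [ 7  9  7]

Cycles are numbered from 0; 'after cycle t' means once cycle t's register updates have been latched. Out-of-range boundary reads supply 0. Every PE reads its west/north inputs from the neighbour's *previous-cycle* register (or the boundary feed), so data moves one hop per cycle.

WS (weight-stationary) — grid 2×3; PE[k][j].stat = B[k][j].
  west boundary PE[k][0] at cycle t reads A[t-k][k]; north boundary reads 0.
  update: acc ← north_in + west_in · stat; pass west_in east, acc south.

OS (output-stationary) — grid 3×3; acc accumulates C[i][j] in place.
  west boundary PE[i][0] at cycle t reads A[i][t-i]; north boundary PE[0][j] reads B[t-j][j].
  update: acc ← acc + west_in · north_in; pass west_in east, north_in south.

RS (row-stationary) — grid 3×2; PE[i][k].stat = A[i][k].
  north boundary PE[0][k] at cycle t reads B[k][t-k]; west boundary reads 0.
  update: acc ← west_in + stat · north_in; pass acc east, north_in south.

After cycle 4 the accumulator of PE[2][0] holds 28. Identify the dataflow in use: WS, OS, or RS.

dataflow = RS

— WS: 2×3 array has no PE[2][0].
OS (3×3 grid), PE[2][0]:
  after 0 — PE[2][0] acc=0, pass-E 0, pass-S 0
  after 1 — PE[2][0] acc=0, pass-E 0, pass-S 0
  after 2 — PE[2][0] acc=42, pass-E 7, pass-S 6
  after 3 — PE[2][0] acc=98, pass-E 8, pass-S 7
  after 4 — PE[2][0] acc=98, pass-E 0, pass-S 0
RS (3×2 grid), PE[2][0]:
  after 0 — PE[2][0] acc=0, pass-E 0, pass-S 0
  after 1 — PE[2][0] acc=0, pass-E 0, pass-S 0
  after 2 — PE[2][0] acc=42, pass-E 42, pass-S 6
  after 3 — PE[2][0] acc=14, pass-E 14, pass-S 2
  after 4 — PE[2][0] acc=28, pass-E 28, pass-S 4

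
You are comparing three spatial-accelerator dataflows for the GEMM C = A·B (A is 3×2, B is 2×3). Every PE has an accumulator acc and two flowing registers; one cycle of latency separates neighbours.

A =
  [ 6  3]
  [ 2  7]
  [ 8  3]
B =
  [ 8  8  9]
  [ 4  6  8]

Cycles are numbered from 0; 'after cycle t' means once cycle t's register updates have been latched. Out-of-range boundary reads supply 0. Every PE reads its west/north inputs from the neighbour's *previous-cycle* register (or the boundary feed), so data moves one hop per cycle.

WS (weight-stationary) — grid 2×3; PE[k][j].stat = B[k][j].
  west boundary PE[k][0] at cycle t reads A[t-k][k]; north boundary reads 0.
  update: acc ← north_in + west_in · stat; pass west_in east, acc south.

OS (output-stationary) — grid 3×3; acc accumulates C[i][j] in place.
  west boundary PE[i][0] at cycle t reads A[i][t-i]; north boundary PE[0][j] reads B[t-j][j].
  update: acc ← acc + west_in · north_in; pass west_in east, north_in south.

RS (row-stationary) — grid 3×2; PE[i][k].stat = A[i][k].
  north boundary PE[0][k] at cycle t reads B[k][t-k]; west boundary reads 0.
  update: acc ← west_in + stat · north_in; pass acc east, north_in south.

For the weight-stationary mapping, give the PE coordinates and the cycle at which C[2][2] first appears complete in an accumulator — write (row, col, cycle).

(row, col, cycle) = (1, 2, 5)

WS: C[2][2] accumulates in PE[1][2]:
  0: (1,2).acc=0  regs=<0,0>
  1: (1,2).acc=0  regs=<0,0>
  2: (1,2).acc=0  regs=<0,0>
  3: (1,2).acc=78  regs=<3,78>
  4: (1,2).acc=74  regs=<7,74>
  5: (1,2).acc=96  regs=<3,96>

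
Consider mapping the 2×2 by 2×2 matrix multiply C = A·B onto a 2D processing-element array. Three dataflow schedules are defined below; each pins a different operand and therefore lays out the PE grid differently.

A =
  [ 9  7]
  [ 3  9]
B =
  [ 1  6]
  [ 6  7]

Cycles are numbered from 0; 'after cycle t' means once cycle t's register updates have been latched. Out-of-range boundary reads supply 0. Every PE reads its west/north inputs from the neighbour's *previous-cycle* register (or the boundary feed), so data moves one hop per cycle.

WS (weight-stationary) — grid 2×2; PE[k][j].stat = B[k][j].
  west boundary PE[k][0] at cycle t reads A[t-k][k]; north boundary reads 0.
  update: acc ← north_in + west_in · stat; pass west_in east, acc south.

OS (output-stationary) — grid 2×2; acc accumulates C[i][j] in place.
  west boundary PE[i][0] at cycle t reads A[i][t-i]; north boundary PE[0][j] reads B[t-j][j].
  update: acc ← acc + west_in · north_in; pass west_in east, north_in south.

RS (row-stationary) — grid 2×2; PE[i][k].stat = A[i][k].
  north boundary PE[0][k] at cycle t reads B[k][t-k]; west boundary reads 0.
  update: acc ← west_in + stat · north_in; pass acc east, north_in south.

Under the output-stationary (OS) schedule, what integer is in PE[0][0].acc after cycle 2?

Tracing OS — 2×2 array, target PE[0][0]:
  c0 r0c0: 9 / 9 / 1
  c1 r0c0: 51 / 7 / 6
  c2 r0c0: 51 / 0 / 0

PE[0][0].acc = 51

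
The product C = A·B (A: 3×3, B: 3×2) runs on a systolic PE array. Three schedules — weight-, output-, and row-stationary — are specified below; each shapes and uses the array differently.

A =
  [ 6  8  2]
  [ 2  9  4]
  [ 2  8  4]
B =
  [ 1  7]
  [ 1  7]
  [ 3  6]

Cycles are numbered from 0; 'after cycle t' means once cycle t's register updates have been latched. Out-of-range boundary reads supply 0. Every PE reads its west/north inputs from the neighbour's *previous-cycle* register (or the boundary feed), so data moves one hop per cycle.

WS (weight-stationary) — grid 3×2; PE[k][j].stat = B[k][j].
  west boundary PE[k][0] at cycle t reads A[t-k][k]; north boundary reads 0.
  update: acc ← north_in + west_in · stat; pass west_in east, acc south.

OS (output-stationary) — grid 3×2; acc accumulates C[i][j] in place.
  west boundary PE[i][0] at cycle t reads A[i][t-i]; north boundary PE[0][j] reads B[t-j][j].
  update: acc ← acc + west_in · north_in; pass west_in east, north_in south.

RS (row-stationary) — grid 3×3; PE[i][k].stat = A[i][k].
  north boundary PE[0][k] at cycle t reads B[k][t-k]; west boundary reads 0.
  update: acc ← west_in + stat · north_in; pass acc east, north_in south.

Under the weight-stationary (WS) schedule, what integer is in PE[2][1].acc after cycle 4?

Tracing WS — 3×2 array, target PE[2][1]:
  c0 r1c1: 0 / 0 / 0
  c0 r2c0: 0 / 0 / 0
  c0 r2c1: 0 / 0 / 0
  c1 r1c1: 0 / 0 / 0
  c1 r2c0: 0 / 0 / 0
  c1 r2c1: 0 / 0 / 0
  c2 r1c1: 98 / 8 / 98
  c2 r2c0: 20 / 2 / 20
  c2 r2c1: 0 / 0 / 0
  c3 r1c1: 77 / 9 / 77
  c3 r2c0: 23 / 4 / 23
  c3 r2c1: 110 / 2 / 110
  c4 r1c1: 70 / 8 / 70
  c4 r2c0: 22 / 4 / 22
  c4 r2c1: 101 / 4 / 101

PE[2][1].acc = 101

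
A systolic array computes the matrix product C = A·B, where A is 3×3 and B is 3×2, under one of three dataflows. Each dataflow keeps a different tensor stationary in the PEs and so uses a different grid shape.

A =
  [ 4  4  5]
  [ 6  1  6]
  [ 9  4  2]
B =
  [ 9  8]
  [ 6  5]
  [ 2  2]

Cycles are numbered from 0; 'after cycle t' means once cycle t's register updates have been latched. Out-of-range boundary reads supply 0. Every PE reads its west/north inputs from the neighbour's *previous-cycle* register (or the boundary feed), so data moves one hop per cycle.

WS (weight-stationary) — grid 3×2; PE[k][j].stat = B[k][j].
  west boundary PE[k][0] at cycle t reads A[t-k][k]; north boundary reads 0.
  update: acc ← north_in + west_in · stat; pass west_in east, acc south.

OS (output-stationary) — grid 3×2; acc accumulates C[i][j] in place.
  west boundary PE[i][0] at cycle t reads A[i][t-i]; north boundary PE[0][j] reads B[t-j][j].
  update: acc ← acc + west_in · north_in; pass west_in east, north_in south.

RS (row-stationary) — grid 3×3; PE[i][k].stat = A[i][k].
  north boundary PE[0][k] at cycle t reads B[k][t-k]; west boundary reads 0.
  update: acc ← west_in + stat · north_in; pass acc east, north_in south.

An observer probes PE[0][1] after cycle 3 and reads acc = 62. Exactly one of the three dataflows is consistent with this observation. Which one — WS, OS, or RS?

dataflow = OS

WS (3×2 grid), PE[0][1]:
  cycle 0: PE[0][1] → acc 0, east 0, south 0
  cycle 1: PE[0][1] → acc 32, east 4, south 32
  cycle 2: PE[0][1] → acc 48, east 6, south 48
  cycle 3: PE[0][1] → acc 72, east 9, south 72
OS (3×2 grid), PE[0][1]:
  cycle 0: PE[0][1] → acc 0, east 0, south 0
  cycle 1: PE[0][1] → acc 32, east 4, south 8
  cycle 2: PE[0][1] → acc 52, east 4, south 5
  cycle 3: PE[0][1] → acc 62, east 5, south 2
RS (3×3 grid), PE[0][1]:
  cycle 0: PE[0][1] → acc 0, east 0, south 0
  cycle 1: PE[0][1] → acc 60, east 60, south 6
  cycle 2: PE[0][1] → acc 52, east 52, south 5
  cycle 3: PE[0][1] → acc 0, east 0, south 0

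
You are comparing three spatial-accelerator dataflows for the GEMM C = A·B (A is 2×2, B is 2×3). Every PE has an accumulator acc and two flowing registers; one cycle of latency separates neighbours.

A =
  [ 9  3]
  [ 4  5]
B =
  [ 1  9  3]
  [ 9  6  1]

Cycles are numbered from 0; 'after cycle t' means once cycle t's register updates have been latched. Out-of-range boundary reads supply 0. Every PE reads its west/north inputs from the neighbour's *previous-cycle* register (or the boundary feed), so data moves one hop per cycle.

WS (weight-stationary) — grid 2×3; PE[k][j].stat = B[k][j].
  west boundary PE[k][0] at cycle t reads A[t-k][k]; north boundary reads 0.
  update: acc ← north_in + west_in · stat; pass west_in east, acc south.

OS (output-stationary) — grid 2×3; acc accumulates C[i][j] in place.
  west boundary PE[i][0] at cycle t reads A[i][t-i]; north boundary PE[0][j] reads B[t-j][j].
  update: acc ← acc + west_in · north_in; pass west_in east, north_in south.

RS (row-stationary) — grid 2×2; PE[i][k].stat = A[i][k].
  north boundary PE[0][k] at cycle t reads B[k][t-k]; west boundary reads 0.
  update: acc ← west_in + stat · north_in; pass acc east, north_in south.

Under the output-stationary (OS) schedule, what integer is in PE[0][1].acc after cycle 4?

PE[0][1].acc = 99

OS (2×3). Following PE[0][1] plus its west/north inputs:
  @0  [0,0]  acc 9  |  →9  ↓1
  @0  [0,1]  acc 0  |  →0  ↓0
  @1  [0,0]  acc 36  |  →3  ↓9
  @1  [0,1]  acc 81  |  →9  ↓9
  @2  [0,0]  acc 36  |  →0  ↓0
  @2  [0,1]  acc 99  |  →3  ↓6
  @3  [0,0]  acc 36  |  →0  ↓0
  @3  [0,1]  acc 99  |  →0  ↓0
  @4  [0,0]  acc 36  |  →0  ↓0
  @4  [0,1]  acc 99  |  →0  ↓0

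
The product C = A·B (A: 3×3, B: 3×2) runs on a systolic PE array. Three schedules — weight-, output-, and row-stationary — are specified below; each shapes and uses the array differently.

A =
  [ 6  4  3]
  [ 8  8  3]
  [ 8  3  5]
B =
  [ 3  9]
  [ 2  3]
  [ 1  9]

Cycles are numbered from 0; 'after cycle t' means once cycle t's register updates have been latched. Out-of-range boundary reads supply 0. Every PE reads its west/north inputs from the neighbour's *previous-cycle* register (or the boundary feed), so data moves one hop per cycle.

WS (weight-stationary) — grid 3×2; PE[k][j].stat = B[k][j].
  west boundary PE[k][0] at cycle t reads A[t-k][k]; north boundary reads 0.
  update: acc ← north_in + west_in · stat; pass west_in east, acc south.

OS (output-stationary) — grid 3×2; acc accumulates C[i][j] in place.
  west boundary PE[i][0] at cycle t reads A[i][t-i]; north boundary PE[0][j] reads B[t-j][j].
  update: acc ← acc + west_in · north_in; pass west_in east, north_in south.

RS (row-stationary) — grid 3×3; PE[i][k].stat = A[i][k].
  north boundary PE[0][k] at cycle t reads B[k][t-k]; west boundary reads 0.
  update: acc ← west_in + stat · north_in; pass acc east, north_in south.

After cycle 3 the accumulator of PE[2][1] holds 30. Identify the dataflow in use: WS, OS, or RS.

WS (3×2 grid), PE[2][1]:
  @0  [2,1]  acc 0  |  →0  ↓0
  @1  [2,1]  acc 0  |  →0  ↓0
  @2  [2,1]  acc 0  |  →0  ↓0
  @3  [2,1]  acc 93  |  →3  ↓93
OS (3×2 grid), PE[2][1]:
  @0  [2,1]  acc 0  |  →0  ↓0
  @1  [2,1]  acc 0  |  →0  ↓0
  @2  [2,1]  acc 0  |  →0  ↓0
  @3  [2,1]  acc 72  |  →8  ↓9
RS (3×3 grid), PE[2][1]:
  @0  [2,1]  acc 0  |  →0  ↓0
  @1  [2,1]  acc 0  |  →0  ↓0
  @2  [2,1]  acc 0  |  →0  ↓0
  @3  [2,1]  acc 30  |  →30  ↓2

dataflow = RS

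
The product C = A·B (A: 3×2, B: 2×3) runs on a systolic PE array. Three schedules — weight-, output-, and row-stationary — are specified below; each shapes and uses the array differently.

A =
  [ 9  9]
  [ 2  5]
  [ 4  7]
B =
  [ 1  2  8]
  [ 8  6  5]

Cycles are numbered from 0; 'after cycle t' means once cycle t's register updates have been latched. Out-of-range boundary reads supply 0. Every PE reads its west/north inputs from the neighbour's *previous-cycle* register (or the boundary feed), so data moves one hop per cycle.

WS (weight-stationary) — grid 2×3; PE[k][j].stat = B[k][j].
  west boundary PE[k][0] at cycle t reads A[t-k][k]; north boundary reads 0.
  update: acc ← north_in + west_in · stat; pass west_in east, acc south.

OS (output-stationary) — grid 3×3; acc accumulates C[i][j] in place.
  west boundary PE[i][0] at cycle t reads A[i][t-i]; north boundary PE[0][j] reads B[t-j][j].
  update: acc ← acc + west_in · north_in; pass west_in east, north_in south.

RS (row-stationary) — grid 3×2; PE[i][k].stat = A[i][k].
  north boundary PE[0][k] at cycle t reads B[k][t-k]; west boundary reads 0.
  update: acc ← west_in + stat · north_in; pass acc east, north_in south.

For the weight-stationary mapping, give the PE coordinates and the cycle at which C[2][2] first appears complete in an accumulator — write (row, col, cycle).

(row, col, cycle) = (1, 2, 5)

WS: C[2][2] accumulates in PE[1][2]:
  t=0 PE[1][2]: acc=0 h=0 v=0
  t=1 PE[1][2]: acc=0 h=0 v=0
  t=2 PE[1][2]: acc=0 h=0 v=0
  t=3 PE[1][2]: acc=117 h=9 v=117
  t=4 PE[1][2]: acc=41 h=5 v=41
  t=5 PE[1][2]: acc=67 h=7 v=67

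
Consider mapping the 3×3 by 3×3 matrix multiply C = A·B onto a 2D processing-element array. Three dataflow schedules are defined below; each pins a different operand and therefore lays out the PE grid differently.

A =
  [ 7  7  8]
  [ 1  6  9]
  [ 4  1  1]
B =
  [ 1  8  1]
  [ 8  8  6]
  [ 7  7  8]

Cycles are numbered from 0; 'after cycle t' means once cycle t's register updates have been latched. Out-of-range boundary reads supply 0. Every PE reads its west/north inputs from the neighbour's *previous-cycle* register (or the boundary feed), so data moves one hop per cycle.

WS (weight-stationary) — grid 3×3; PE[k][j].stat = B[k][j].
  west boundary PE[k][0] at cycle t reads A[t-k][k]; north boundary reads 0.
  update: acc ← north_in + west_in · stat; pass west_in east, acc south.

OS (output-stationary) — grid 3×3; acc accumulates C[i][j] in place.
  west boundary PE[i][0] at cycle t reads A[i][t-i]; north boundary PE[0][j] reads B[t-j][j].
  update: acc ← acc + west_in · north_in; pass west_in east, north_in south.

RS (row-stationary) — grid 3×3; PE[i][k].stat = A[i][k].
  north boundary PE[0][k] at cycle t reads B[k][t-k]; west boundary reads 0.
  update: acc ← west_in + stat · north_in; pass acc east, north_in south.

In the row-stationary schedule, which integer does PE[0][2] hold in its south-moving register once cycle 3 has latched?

register = 7

RS on a 3×3 grid — tracing PE[0][2] and its feeders:
  [0] (0,1) acc=0 (h:0 v:0)
  [0] (0,2) acc=0 (h:0 v:0)
  [1] (0,1) acc=63 (h:63 v:8)
  [1] (0,2) acc=0 (h:0 v:0)
  [2] (0,1) acc=112 (h:112 v:8)
  [2] (0,2) acc=119 (h:119 v:7)
  [3] (0,1) acc=49 (h:49 v:6)
  [3] (0,2) acc=168 (h:168 v:7)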